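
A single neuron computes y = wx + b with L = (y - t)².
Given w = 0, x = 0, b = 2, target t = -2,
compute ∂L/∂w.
∂L/∂w = 0

y = wx + b = (0)(0) + 2 = 2
∂L/∂y = 2(y - t) = 2(2 - -2) = 8
∂y/∂w = x = 0
∂L/∂w = ∂L/∂y · ∂y/∂w = 8 × 0 = 0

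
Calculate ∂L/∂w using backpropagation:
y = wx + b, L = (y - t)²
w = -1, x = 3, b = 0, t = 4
∂L/∂w = -42

y = wx + b = (-1)(3) + 0 = -3
∂L/∂y = 2(y - t) = 2(-3 - 4) = -14
∂y/∂w = x = 3
∂L/∂w = ∂L/∂y · ∂y/∂w = -14 × 3 = -42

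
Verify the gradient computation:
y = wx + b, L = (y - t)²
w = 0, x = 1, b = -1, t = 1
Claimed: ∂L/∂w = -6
Incorrect

y = (0)(1) + -1 = -1
∂L/∂y = 2(y - t) = 2(-1 - 1) = -4
∂y/∂w = x = 1
∂L/∂w = -4 × 1 = -4

Claimed value: -6
Incorrect: The correct gradient is -4.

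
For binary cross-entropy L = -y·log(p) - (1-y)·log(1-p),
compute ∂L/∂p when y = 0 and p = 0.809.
∂L/∂p = 5.236

∂L/∂p = -y/p + (1-y)/(1-p) = 0 + 1/0.191 = 5.236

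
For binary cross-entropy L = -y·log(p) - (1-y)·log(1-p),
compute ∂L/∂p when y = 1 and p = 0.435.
∂L/∂p = -2.299

∂L/∂p = -y/p + (1-y)/(1-p) = -1/0.435 + 0 = -2.299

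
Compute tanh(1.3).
0.8617

tanh(1.3) = (e^(1.3) - e^(-1.3))/(e^(1.3) + e^(-1.3)) = 0.8617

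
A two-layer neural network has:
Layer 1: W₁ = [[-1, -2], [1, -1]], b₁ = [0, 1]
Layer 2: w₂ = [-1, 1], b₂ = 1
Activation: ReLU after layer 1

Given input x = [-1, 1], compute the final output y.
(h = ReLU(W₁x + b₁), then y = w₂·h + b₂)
y = 1

Layer 1 pre-activation: z₁ = [-1, -1]
After ReLU: h = [0, 0]
Layer 2 output: y = -1×0 + 1×0 + 1 = 1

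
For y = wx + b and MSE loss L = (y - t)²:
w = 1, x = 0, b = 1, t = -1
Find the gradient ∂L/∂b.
∂L/∂b = 4

y = wx + b = (1)(0) + 1 = 1
∂L/∂y = 2(y - t) = 2(1 - -1) = 4
∂y/∂b = 1
∂L/∂b = ∂L/∂y · ∂y/∂b = 4 × 1 = 4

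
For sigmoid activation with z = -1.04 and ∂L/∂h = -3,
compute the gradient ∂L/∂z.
∂L/∂z = -0.5789

σ(-1.04) = 0.2611
σ'(-1.04) = σ(-1.04)(1 - σ(-1.04)) = 0.2611 × 0.7389 = 0.193
∂L/∂z = ∂L/∂h · σ'(z) = -3 × 0.193 = -0.5789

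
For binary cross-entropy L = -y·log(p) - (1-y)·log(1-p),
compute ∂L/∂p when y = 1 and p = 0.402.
∂L/∂p = -2.488

∂L/∂p = -y/p + (1-y)/(1-p) = -1/0.402 + 0 = -2.488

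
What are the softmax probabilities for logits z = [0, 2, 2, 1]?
p = [0.0541, 0.3995, 0.3995, 0.147]

exp(z) = [1, 7.389, 7.389, 2.718]
Sum = 18.5
p = [0.0541, 0.3995, 0.3995, 0.147]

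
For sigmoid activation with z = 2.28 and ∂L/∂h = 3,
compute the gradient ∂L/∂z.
∂L/∂z = 0.2525

σ(2.28) = 0.9072
σ'(2.28) = σ(2.28)(1 - σ(2.28)) = 0.9072 × 0.09279 = 0.08418
∂L/∂z = ∂L/∂h · σ'(z) = 3 × 0.08418 = 0.2525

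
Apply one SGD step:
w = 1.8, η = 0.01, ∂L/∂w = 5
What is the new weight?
w_new = 1.75

w_new = w - η·∂L/∂w = 1.8 - 0.01×(5) = 1.8 - (0.05) = 1.75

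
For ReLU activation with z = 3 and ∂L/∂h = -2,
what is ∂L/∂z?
∂L/∂z = -2

h = ReLU(3) = 3
Since z > 0: ∂h/∂z = 1
∂L/∂z = ∂L/∂h · ∂h/∂z = -2 × 1 = -2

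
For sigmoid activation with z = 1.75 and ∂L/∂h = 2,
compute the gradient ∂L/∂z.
∂L/∂z = 0.2523

σ(1.75) = 0.852
σ'(1.75) = σ(1.75)(1 - σ(1.75)) = 0.852 × 0.148 = 0.1261
∂L/∂z = ∂L/∂h · σ'(z) = 2 × 0.1261 = 0.2523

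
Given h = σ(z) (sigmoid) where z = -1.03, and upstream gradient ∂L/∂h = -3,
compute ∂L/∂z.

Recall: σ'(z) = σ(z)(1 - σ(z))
∂L/∂z = -0.5816

σ(-1.03) = 0.2631
σ'(-1.03) = σ(-1.03)(1 - σ(-1.03)) = 0.2631 × 0.7369 = 0.1939
∂L/∂z = ∂L/∂h · σ'(z) = -3 × 0.1939 = -0.5816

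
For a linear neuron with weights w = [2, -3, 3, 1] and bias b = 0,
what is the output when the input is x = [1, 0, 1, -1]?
y = 4

y = (2)(1) + (-3)(0) + (3)(1) + (1)(-1) + 0 = 4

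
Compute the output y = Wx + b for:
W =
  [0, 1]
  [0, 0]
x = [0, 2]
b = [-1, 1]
y = [1, 1]

Wx = [0×0 + 1×2, 0×0 + 0×2]
   = [2, 0]
y = Wx + b = [2 + -1, 0 + 1] = [1, 1]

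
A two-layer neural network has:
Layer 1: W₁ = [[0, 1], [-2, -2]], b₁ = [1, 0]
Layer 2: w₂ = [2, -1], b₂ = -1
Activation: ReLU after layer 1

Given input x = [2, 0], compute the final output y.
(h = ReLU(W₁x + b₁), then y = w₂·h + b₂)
y = 1

Layer 1 pre-activation: z₁ = [1, -4]
After ReLU: h = [1, 0]
Layer 2 output: y = 2×1 + -1×0 + -1 = 1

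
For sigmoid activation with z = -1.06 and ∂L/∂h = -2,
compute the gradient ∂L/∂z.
∂L/∂z = -0.3822

σ(-1.06) = 0.2573
σ'(-1.06) = σ(-1.06)(1 - σ(-1.06)) = 0.2573 × 0.7427 = 0.1911
∂L/∂z = ∂L/∂h · σ'(z) = -2 × 0.1911 = -0.3822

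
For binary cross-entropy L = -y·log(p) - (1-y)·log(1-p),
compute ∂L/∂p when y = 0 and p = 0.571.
∂L/∂p = 2.331

∂L/∂p = -y/p + (1-y)/(1-p) = 0 + 1/0.429 = 2.331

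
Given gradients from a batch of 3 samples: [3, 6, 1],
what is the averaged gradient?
Average gradient = 3.333

Average = (1/3)(3 + 6 + 1) = 10/3 = 3.333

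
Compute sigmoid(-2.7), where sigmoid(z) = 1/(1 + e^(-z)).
0.06297

sigmoid(-2.7) = 1/(1 + e^(2.7)) = 1/(1 + 14.88) = 0.06297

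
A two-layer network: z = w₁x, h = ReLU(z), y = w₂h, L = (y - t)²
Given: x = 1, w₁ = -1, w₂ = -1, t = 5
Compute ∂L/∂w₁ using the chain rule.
∂L/∂w₁ = 0

Forward pass:
z = w₁x = -1×1 = -1
h = ReLU(-1) = 0
y = w₂h = -1×0 = 0

Backward pass:
∂L/∂y = 2(y - t) = 2(0 - 5) = -10
∂y/∂h = w₂ = -1
∂h/∂z = 0 (ReLU derivative)
∂z/∂w₁ = x = 1

∂L/∂w₁ = -10 × -1 × 0 × 1 = 0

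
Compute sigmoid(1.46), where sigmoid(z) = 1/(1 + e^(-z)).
0.8115

sigmoid(1.46) = 1/(1 + e^(-1.46)) = 1/(1 + 0.2322) = 0.8115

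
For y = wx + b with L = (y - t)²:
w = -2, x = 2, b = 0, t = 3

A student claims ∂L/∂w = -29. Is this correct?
Incorrect

y = (-2)(2) + 0 = -4
∂L/∂y = 2(y - t) = 2(-4 - 3) = -14
∂y/∂w = x = 2
∂L/∂w = -14 × 2 = -28

Claimed value: -29
Incorrect: The correct gradient is -28.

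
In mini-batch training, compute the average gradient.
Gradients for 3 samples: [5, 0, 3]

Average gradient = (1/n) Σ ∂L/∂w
Average gradient = 2.667

Average = (1/3)(5 + 0 + 3) = 8/3 = 2.667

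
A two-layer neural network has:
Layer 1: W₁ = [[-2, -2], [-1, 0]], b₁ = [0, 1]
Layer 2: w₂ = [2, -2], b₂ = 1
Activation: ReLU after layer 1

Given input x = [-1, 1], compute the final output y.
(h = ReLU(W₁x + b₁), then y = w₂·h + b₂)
y = -3

Layer 1 pre-activation: z₁ = [0, 2]
After ReLU: h = [0, 2]
Layer 2 output: y = 2×0 + -2×2 + 1 = -3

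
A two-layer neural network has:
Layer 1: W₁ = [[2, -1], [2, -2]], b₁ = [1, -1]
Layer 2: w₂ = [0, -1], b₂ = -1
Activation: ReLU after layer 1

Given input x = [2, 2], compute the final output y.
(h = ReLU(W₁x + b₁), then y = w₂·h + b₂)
y = -1

Layer 1 pre-activation: z₁ = [3, -1]
After ReLU: h = [3, 0]
Layer 2 output: y = 0×3 + -1×0 + -1 = -1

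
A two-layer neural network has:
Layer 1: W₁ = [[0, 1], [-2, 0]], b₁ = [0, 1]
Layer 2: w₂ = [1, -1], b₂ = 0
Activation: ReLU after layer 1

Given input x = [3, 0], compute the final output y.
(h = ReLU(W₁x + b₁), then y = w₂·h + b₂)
y = 0

Layer 1 pre-activation: z₁ = [0, -5]
After ReLU: h = [0, 0]
Layer 2 output: y = 1×0 + -1×0 + 0 = 0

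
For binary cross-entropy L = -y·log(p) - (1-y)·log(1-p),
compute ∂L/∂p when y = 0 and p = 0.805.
∂L/∂p = 5.128

∂L/∂p = -y/p + (1-y)/(1-p) = 0 + 1/0.195 = 5.128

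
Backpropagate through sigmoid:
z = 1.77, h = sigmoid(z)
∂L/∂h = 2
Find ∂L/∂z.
∂L/∂z = 0.2487

σ(1.77) = 0.8545
σ'(1.77) = σ(1.77)(1 - σ(1.77)) = 0.8545 × 0.1455 = 0.1244
∂L/∂z = ∂L/∂h · σ'(z) = 2 × 0.1244 = 0.2487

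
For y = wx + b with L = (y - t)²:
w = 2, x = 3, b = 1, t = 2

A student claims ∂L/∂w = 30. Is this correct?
Correct

y = (2)(3) + 1 = 7
∂L/∂y = 2(y - t) = 2(7 - 2) = 10
∂y/∂w = x = 3
∂L/∂w = 10 × 3 = 30

Claimed value: 30
Correct: The correct gradient is 30.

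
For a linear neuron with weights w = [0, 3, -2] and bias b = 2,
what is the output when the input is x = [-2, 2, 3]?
y = 2

y = (0)(-2) + (3)(2) + (-2)(3) + 2 = 2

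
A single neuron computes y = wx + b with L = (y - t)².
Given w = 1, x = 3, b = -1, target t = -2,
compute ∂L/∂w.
∂L/∂w = 24

y = wx + b = (1)(3) + -1 = 2
∂L/∂y = 2(y - t) = 2(2 - -2) = 8
∂y/∂w = x = 3
∂L/∂w = ∂L/∂y · ∂y/∂w = 8 × 3 = 24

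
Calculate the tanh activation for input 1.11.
0.8041

tanh(1.11) = (e^(1.11) - e^(-1.11))/(e^(1.11) + e^(-1.11)) = 0.8041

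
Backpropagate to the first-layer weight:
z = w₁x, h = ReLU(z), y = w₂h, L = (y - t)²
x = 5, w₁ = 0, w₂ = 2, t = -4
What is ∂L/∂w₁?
∂L/∂w₁ = 0

Forward pass:
z = w₁x = 0×5 = 0
h = ReLU(0) = 0
y = w₂h = 2×0 = 0

Backward pass:
∂L/∂y = 2(y - t) = 2(0 - -4) = 8
∂y/∂h = w₂ = 2
∂h/∂z = 0 (ReLU derivative)
∂z/∂w₁ = x = 5

∂L/∂w₁ = 8 × 2 × 0 × 5 = 0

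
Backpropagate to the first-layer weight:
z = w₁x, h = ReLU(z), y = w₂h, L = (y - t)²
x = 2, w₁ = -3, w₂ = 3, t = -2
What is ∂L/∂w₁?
∂L/∂w₁ = 0

Forward pass:
z = w₁x = -3×2 = -6
h = ReLU(-6) = 0
y = w₂h = 3×0 = 0

Backward pass:
∂L/∂y = 2(y - t) = 2(0 - -2) = 4
∂y/∂h = w₂ = 3
∂h/∂z = 0 (ReLU derivative)
∂z/∂w₁ = x = 2

∂L/∂w₁ = 4 × 3 × 0 × 2 = 0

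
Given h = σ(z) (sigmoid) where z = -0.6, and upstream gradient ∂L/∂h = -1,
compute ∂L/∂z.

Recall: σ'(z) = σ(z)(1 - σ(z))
∂L/∂z = -0.2288

σ(-0.6) = 0.3543
σ'(-0.6) = σ(-0.6)(1 - σ(-0.6)) = 0.3543 × 0.6457 = 0.2288
∂L/∂z = ∂L/∂h · σ'(z) = -1 × 0.2288 = -0.2288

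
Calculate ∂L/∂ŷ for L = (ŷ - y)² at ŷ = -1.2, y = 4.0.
∂L/∂ŷ = -10.4

∂L/∂ŷ = 2(ŷ - y) = 2(-1.2 - 4.0) = 2(-5.2) = -10.4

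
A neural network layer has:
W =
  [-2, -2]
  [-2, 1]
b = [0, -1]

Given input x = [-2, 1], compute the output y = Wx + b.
y = [2, 4]

Wx = [-2×-2 + -2×1, -2×-2 + 1×1]
   = [2, 5]
y = Wx + b = [2 + 0, 5 + -1] = [2, 4]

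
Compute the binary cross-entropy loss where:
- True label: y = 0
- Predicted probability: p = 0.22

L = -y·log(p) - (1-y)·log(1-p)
L = 0.2485

L = -0·log(0.22) - 1·log(0.78) = -log(0.78) = 0.2485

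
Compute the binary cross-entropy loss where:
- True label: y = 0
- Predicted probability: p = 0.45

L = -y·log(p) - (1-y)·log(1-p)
L = 0.5978

L = -0·log(0.45) - 1·log(0.55) = -log(0.55) = 0.5978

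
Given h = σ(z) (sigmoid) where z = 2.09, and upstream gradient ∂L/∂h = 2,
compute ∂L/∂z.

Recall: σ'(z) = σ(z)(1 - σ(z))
∂L/∂z = 0.1959

σ(2.09) = 0.8899
σ'(2.09) = σ(2.09)(1 - σ(2.09)) = 0.8899 × 0.1101 = 0.09796
∂L/∂z = ∂L/∂h · σ'(z) = 2 × 0.09796 = 0.1959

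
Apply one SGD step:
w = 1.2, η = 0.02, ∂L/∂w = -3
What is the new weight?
w_new = 1.26

w_new = w - η·∂L/∂w = 1.2 - 0.02×(-3) = 1.2 - (-0.06) = 1.26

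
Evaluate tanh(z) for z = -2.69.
-0.9908

tanh(-2.69) = (e^(-2.69) - e^(2.69))/(e^(-2.69) + e^(2.69)) = -0.9908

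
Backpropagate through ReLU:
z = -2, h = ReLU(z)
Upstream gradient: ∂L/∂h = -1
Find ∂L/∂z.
∂L/∂z = 0

h = ReLU(-2) = 0
Since z < 0: ∂h/∂z = 0
∂L/∂z = ∂L/∂h · ∂h/∂z = -1 × 0 = 0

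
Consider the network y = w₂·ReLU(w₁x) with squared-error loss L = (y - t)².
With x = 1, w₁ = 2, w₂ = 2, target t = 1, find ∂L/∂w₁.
∂L/∂w₁ = 12

Forward pass:
z = w₁x = 2×1 = 2
h = ReLU(2) = 2
y = w₂h = 2×2 = 4

Backward pass:
∂L/∂y = 2(y - t) = 2(4 - 1) = 6
∂y/∂h = w₂ = 2
∂h/∂z = 1 (ReLU derivative)
∂z/∂w₁ = x = 1

∂L/∂w₁ = 6 × 2 × 1 × 1 = 12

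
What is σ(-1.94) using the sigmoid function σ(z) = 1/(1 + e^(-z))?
0.1256

sigmoid(-1.94) = 1/(1 + e^(1.94)) = 1/(1 + 6.959) = 0.1256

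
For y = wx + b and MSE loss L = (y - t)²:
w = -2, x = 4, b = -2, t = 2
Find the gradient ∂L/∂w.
∂L/∂w = -96

y = wx + b = (-2)(4) + -2 = -10
∂L/∂y = 2(y - t) = 2(-10 - 2) = -24
∂y/∂w = x = 4
∂L/∂w = ∂L/∂y · ∂y/∂w = -24 × 4 = -96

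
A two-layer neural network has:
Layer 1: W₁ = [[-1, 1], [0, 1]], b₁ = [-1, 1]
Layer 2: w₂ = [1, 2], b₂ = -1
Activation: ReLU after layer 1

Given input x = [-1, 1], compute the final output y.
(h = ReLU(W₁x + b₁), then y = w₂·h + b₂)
y = 4

Layer 1 pre-activation: z₁ = [1, 2]
After ReLU: h = [1, 2]
Layer 2 output: y = 1×1 + 2×2 + -1 = 4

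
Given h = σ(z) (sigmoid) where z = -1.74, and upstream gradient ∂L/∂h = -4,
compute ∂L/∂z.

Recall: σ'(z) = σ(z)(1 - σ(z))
∂L/∂z = -0.5081

σ(-1.74) = 0.1493
σ'(-1.74) = σ(-1.74)(1 - σ(-1.74)) = 0.1493 × 0.8507 = 0.127
∂L/∂z = ∂L/∂h · σ'(z) = -4 × 0.127 = -0.5081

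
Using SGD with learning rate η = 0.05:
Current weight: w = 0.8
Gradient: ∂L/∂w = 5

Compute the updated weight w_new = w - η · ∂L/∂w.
w_new = 0.55

w_new = w - η·∂L/∂w = 0.8 - 0.05×(5) = 0.8 - (0.25) = 0.55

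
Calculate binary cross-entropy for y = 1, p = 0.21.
L = 1.561

L = -1·log(0.21) - 0·log(0.79) = -log(0.21) = 1.561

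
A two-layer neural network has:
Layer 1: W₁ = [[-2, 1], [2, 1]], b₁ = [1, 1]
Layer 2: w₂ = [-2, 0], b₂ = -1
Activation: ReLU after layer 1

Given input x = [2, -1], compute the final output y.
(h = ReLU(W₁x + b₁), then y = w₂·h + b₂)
y = -1

Layer 1 pre-activation: z₁ = [-4, 4]
After ReLU: h = [0, 4]
Layer 2 output: y = -2×0 + 0×4 + -1 = -1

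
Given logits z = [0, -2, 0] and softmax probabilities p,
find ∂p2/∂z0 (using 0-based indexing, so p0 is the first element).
∂p2/∂z0 = -0.2193

p = softmax(z) = [0.4683, 0.06338, 0.4683]
p2 = 0.4683, p0 = 0.4683

∂p2/∂z0 = -p2 × p0 = -0.4683 × 0.4683 = -0.2193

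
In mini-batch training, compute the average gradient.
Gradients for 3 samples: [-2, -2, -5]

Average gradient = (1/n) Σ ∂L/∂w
Average gradient = -3

Average = (1/3)(-2 + -2 + -5) = -9/3 = -3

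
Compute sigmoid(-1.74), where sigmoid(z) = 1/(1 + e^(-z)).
0.1493

sigmoid(-1.74) = 1/(1 + e^(1.74)) = 1/(1 + 5.697) = 0.1493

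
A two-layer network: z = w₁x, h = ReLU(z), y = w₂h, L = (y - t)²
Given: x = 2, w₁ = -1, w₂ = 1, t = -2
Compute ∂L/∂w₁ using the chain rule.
∂L/∂w₁ = 0

Forward pass:
z = w₁x = -1×2 = -2
h = ReLU(-2) = 0
y = w₂h = 1×0 = 0

Backward pass:
∂L/∂y = 2(y - t) = 2(0 - -2) = 4
∂y/∂h = w₂ = 1
∂h/∂z = 0 (ReLU derivative)
∂z/∂w₁ = x = 2

∂L/∂w₁ = 4 × 1 × 0 × 2 = 0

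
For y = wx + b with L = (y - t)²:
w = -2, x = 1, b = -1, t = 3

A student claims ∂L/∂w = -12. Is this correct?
Correct

y = (-2)(1) + -1 = -3
∂L/∂y = 2(y - t) = 2(-3 - 3) = -12
∂y/∂w = x = 1
∂L/∂w = -12 × 1 = -12

Claimed value: -12
Correct: The correct gradient is -12.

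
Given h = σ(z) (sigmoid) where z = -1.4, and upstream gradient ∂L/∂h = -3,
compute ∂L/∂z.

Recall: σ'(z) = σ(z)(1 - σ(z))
∂L/∂z = -0.4761

σ(-1.4) = 0.1978
σ'(-1.4) = σ(-1.4)(1 - σ(-1.4)) = 0.1978 × 0.8022 = 0.1587
∂L/∂z = ∂L/∂h · σ'(z) = -3 × 0.1587 = -0.4761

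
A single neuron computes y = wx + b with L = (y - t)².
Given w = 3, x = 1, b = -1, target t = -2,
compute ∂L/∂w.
∂L/∂w = 8

y = wx + b = (3)(1) + -1 = 2
∂L/∂y = 2(y - t) = 2(2 - -2) = 8
∂y/∂w = x = 1
∂L/∂w = ∂L/∂y · ∂y/∂w = 8 × 1 = 8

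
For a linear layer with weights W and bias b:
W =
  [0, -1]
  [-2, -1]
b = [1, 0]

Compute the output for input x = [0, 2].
y = [-1, -2]

Wx = [0×0 + -1×2, -2×0 + -1×2]
   = [-2, -2]
y = Wx + b = [-2 + 1, -2 + 0] = [-1, -2]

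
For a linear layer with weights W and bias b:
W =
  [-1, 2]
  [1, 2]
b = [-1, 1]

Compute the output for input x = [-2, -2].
y = [-3, -5]

Wx = [-1×-2 + 2×-2, 1×-2 + 2×-2]
   = [-2, -6]
y = Wx + b = [-2 + -1, -6 + 1] = [-3, -5]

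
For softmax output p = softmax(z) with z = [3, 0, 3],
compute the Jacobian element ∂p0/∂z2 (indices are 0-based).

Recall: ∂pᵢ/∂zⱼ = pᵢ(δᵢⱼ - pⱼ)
∂p0/∂z2 = -0.238

p = softmax(z) = [0.4879, 0.02429, 0.4879]
p0 = 0.4879, p2 = 0.4879

∂p0/∂z2 = -p0 × p2 = -0.4879 × 0.4879 = -0.238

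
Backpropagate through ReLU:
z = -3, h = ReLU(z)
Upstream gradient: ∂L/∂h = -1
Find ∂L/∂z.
∂L/∂z = 0

h = ReLU(-3) = 0
Since z < 0: ∂h/∂z = 0
∂L/∂z = ∂L/∂h · ∂h/∂z = -1 × 0 = 0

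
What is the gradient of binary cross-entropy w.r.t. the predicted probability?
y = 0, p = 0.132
∂L/∂p = 1.152

∂L/∂p = -y/p + (1-y)/(1-p) = 0 + 1/0.868 = 1.152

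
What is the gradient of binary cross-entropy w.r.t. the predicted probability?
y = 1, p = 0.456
∂L/∂p = -2.193

∂L/∂p = -y/p + (1-y)/(1-p) = -1/0.456 + 0 = -2.193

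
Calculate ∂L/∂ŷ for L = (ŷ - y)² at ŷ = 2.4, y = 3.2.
∂L/∂ŷ = -1.6

∂L/∂ŷ = 2(ŷ - y) = 2(2.4 - 3.2) = 2(-0.8) = -1.6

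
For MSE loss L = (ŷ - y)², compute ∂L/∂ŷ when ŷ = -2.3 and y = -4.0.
∂L/∂ŷ = 3.4

∂L/∂ŷ = 2(ŷ - y) = 2(-2.3 - -4.0) = 2(1.7) = 3.4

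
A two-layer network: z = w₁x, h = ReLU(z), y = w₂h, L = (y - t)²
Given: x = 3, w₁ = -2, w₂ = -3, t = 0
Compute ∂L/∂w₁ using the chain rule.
∂L/∂w₁ = 0

Forward pass:
z = w₁x = -2×3 = -6
h = ReLU(-6) = 0
y = w₂h = -3×0 = 0

Backward pass:
∂L/∂y = 2(y - t) = 2(0 - 0) = 0
∂y/∂h = w₂ = -3
∂h/∂z = 0 (ReLU derivative)
∂z/∂w₁ = x = 3

∂L/∂w₁ = 0 × -3 × 0 × 3 = 0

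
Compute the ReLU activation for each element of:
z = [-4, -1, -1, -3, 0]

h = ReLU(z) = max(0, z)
h = [0, 0, 0, 0, 0]

ReLU applied element-wise: max(0,-4)=0, max(0,-1)=0, max(0,-1)=0, max(0,-3)=0, max(0,0)=0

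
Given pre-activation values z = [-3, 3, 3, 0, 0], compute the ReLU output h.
h = [0, 3, 3, 0, 0]

ReLU applied element-wise: max(0,-3)=0, max(0,3)=3, max(0,3)=3, max(0,0)=0, max(0,0)=0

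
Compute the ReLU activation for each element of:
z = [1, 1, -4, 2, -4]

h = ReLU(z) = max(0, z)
h = [1, 1, 0, 2, 0]

ReLU applied element-wise: max(0,1)=1, max(0,1)=1, max(0,-4)=0, max(0,2)=2, max(0,-4)=0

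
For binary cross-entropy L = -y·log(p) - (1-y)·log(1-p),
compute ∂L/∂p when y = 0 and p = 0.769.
∂L/∂p = 4.329

∂L/∂p = -y/p + (1-y)/(1-p) = 0 + 1/0.231 = 4.329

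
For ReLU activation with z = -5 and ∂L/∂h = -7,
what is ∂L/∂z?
∂L/∂z = 0

h = ReLU(-5) = 0
Since z < 0: ∂h/∂z = 0
∂L/∂z = ∂L/∂h · ∂h/∂z = -7 × 0 = 0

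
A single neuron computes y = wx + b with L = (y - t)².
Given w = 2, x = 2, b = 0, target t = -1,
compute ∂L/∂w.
∂L/∂w = 20

y = wx + b = (2)(2) + 0 = 4
∂L/∂y = 2(y - t) = 2(4 - -1) = 10
∂y/∂w = x = 2
∂L/∂w = ∂L/∂y · ∂y/∂w = 10 × 2 = 20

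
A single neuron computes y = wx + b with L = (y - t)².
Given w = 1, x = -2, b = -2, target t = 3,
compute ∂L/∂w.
∂L/∂w = 28

y = wx + b = (1)(-2) + -2 = -4
∂L/∂y = 2(y - t) = 2(-4 - 3) = -14
∂y/∂w = x = -2
∂L/∂w = ∂L/∂y · ∂y/∂w = -14 × -2 = 28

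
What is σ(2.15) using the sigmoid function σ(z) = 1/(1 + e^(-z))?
0.8957

sigmoid(2.15) = 1/(1 + e^(-2.15)) = 1/(1 + 0.1165) = 0.8957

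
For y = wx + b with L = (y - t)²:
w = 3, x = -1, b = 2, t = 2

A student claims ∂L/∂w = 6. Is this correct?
Correct

y = (3)(-1) + 2 = -1
∂L/∂y = 2(y - t) = 2(-1 - 2) = -6
∂y/∂w = x = -1
∂L/∂w = -6 × -1 = 6

Claimed value: 6
Correct: The correct gradient is 6.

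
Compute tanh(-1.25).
-0.8483

tanh(-1.25) = (e^(-1.25) - e^(1.25))/(e^(-1.25) + e^(1.25)) = -0.8483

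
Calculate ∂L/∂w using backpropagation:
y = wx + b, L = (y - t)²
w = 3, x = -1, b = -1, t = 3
∂L/∂w = 14

y = wx + b = (3)(-1) + -1 = -4
∂L/∂y = 2(y - t) = 2(-4 - 3) = -14
∂y/∂w = x = -1
∂L/∂w = ∂L/∂y · ∂y/∂w = -14 × -1 = 14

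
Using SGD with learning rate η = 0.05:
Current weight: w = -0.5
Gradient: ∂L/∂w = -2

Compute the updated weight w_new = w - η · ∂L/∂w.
w_new = -0.4

w_new = w - η·∂L/∂w = -0.5 - 0.05×(-2) = -0.5 - (-0.1) = -0.4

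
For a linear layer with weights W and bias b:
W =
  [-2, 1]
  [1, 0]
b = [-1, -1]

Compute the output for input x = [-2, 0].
y = [3, -3]

Wx = [-2×-2 + 1×0, 1×-2 + 0×0]
   = [4, -2]
y = Wx + b = [4 + -1, -2 + -1] = [3, -3]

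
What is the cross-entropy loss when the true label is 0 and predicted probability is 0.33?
L = 0.4005

L = -0·log(0.33) - 1·log(0.67) = -log(0.67) = 0.4005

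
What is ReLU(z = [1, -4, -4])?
h = [1, 0, 0]

ReLU applied element-wise: max(0,1)=1, max(0,-4)=0, max(0,-4)=0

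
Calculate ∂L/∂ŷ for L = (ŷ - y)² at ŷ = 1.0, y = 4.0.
∂L/∂ŷ = -6.0

∂L/∂ŷ = 2(ŷ - y) = 2(1.0 - 4.0) = 2(-3.0) = -6.0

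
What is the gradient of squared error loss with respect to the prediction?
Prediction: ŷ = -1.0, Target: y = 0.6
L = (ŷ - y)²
∂L/∂ŷ = -3.2

∂L/∂ŷ = 2(ŷ - y) = 2(-1.0 - 0.6) = 2(-1.6) = -3.2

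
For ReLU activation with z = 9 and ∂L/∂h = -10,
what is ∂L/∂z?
∂L/∂z = -10

h = ReLU(9) = 9
Since z > 0: ∂h/∂z = 1
∂L/∂z = ∂L/∂h · ∂h/∂z = -10 × 1 = -10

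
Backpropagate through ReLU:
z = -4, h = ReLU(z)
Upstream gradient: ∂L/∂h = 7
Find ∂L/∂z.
∂L/∂z = 0

h = ReLU(-4) = 0
Since z < 0: ∂h/∂z = 0
∂L/∂z = ∂L/∂h · ∂h/∂z = 7 × 0 = 0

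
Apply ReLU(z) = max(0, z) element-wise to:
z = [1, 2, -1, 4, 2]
h = [1, 2, 0, 4, 2]

ReLU applied element-wise: max(0,1)=1, max(0,2)=2, max(0,-1)=0, max(0,4)=4, max(0,2)=2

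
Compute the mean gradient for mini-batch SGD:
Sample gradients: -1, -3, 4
Average gradient = 0

Average = (1/3)(-1 + -3 + 4) = 0/3 = 0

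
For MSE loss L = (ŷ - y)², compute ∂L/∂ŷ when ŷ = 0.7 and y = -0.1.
∂L/∂ŷ = 1.6

∂L/∂ŷ = 2(ŷ - y) = 2(0.7 - -0.1) = 2(0.8) = 1.6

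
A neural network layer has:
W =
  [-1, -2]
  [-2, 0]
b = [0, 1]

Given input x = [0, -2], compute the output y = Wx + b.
y = [4, 1]

Wx = [-1×0 + -2×-2, -2×0 + 0×-2]
   = [4, 0]
y = Wx + b = [4 + 0, 0 + 1] = [4, 1]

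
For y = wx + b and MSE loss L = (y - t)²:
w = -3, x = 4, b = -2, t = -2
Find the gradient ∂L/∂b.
∂L/∂b = -24

y = wx + b = (-3)(4) + -2 = -14
∂L/∂y = 2(y - t) = 2(-14 - -2) = -24
∂y/∂b = 1
∂L/∂b = ∂L/∂y · ∂y/∂b = -24 × 1 = -24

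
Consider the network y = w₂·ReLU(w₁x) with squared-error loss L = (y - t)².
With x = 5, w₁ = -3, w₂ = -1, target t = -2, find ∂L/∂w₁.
∂L/∂w₁ = 0

Forward pass:
z = w₁x = -3×5 = -15
h = ReLU(-15) = 0
y = w₂h = -1×0 = 0

Backward pass:
∂L/∂y = 2(y - t) = 2(0 - -2) = 4
∂y/∂h = w₂ = -1
∂h/∂z = 0 (ReLU derivative)
∂z/∂w₁ = x = 5

∂L/∂w₁ = 4 × -1 × 0 × 5 = 0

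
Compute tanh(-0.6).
-0.537

tanh(-0.6) = (e^(-0.6) - e^(0.6))/(e^(-0.6) + e^(0.6)) = -0.537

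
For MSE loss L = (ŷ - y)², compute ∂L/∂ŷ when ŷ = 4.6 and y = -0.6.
∂L/∂ŷ = 10.4

∂L/∂ŷ = 2(ŷ - y) = 2(4.6 - -0.6) = 2(5.2) = 10.4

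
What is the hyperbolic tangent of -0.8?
-0.664

tanh(-0.8) = (e^(-0.8) - e^(0.8))/(e^(-0.8) + e^(0.8)) = -0.664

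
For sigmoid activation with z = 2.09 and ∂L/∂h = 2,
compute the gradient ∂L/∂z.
∂L/∂z = 0.1959

σ(2.09) = 0.8899
σ'(2.09) = σ(2.09)(1 - σ(2.09)) = 0.8899 × 0.1101 = 0.09796
∂L/∂z = ∂L/∂h · σ'(z) = 2 × 0.09796 = 0.1959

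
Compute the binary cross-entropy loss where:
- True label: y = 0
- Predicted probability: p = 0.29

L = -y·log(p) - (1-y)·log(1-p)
L = 0.3425

L = -0·log(0.29) - 1·log(0.71) = -log(0.71) = 0.3425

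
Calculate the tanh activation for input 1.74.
0.9402

tanh(1.74) = (e^(1.74) - e^(-1.74))/(e^(1.74) + e^(-1.74)) = 0.9402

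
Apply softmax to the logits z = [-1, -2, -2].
p = [0.5761, 0.2119, 0.2119]

exp(z) = [0.3679, 0.1353, 0.1353]
Sum = 0.6386
p = [0.5761, 0.2119, 0.2119]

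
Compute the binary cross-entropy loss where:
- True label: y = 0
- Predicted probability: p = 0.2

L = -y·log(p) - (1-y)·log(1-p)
L = 0.2231

L = -0·log(0.2) - 1·log(0.8) = -log(0.8) = 0.2231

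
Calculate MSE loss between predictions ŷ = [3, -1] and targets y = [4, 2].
MSE = 5

MSE = (1/2)((3-4)² + (-1-2)²) = (1/2)(1 + 9) = 5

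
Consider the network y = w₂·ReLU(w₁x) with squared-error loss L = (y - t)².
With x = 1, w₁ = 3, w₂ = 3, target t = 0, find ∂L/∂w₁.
∂L/∂w₁ = 54

Forward pass:
z = w₁x = 3×1 = 3
h = ReLU(3) = 3
y = w₂h = 3×3 = 9

Backward pass:
∂L/∂y = 2(y - t) = 2(9 - 0) = 18
∂y/∂h = w₂ = 3
∂h/∂z = 1 (ReLU derivative)
∂z/∂w₁ = x = 1

∂L/∂w₁ = 18 × 3 × 1 × 1 = 54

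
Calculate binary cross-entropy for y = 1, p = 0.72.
L = 0.3285

L = -1·log(0.72) - 0·log(0.28) = -log(0.72) = 0.3285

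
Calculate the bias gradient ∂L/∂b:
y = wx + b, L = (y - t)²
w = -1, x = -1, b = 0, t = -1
∂L/∂b = 4

y = wx + b = (-1)(-1) + 0 = 1
∂L/∂y = 2(y - t) = 2(1 - -1) = 4
∂y/∂b = 1
∂L/∂b = ∂L/∂y · ∂y/∂b = 4 × 1 = 4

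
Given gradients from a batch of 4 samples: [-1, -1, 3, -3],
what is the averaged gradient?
Average gradient = -0.5

Average = (1/4)(-1 + -1 + 3 + -3) = -2/4 = -0.5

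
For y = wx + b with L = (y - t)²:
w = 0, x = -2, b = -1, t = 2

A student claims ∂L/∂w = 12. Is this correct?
Correct

y = (0)(-2) + -1 = -1
∂L/∂y = 2(y - t) = 2(-1 - 2) = -6
∂y/∂w = x = -2
∂L/∂w = -6 × -2 = 12

Claimed value: 12
Correct: The correct gradient is 12.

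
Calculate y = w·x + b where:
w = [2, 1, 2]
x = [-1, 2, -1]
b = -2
y = -4

y = (2)(-1) + (1)(2) + (2)(-1) + -2 = -4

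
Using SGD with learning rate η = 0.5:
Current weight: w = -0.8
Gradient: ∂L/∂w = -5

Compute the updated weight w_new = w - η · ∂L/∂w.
w_new = 1.7

w_new = w - η·∂L/∂w = -0.8 - 0.5×(-5) = -0.8 - (-2.5) = 1.7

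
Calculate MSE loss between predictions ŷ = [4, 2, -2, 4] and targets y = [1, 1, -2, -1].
MSE = 8.75

MSE = (1/4)((4-1)² + (2-1)² + (-2--2)² + (4--1)²) = (1/4)(9 + 1 + 0 + 25) = 8.75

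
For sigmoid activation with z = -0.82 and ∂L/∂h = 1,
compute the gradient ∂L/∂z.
∂L/∂z = 0.2123

σ(-0.82) = 0.3058
σ'(-0.82) = σ(-0.82)(1 - σ(-0.82)) = 0.3058 × 0.6942 = 0.2123
∂L/∂z = ∂L/∂h · σ'(z) = 1 × 0.2123 = 0.2123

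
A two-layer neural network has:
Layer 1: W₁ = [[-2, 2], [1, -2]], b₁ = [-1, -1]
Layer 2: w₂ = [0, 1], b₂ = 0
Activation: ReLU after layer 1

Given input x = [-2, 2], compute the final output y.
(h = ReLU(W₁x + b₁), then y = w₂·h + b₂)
y = 0

Layer 1 pre-activation: z₁ = [7, -7]
After ReLU: h = [7, 0]
Layer 2 output: y = 0×7 + 1×0 + 0 = 0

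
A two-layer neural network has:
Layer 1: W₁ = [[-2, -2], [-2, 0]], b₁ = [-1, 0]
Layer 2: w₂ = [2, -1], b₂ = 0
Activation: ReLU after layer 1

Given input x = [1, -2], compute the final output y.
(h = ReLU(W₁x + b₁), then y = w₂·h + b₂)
y = 2

Layer 1 pre-activation: z₁ = [1, -2]
After ReLU: h = [1, 0]
Layer 2 output: y = 2×1 + -1×0 + 0 = 2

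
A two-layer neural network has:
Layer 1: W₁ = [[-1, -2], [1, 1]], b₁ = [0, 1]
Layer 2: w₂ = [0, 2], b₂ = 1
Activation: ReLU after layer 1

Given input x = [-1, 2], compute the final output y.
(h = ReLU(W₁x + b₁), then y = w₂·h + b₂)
y = 5

Layer 1 pre-activation: z₁ = [-3, 2]
After ReLU: h = [0, 2]
Layer 2 output: y = 0×0 + 2×2 + 1 = 5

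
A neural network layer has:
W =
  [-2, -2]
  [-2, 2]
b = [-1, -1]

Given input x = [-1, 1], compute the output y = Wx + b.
y = [-1, 3]

Wx = [-2×-1 + -2×1, -2×-1 + 2×1]
   = [0, 4]
y = Wx + b = [0 + -1, 4 + -1] = [-1, 3]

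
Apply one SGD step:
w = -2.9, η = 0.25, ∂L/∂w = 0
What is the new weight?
w_new = -2.9

w_new = w - η·∂L/∂w = -2.9 - 0.25×(0) = -2.9 - (0) = -2.9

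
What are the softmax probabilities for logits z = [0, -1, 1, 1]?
p = [0.147, 0.0541, 0.3995, 0.3995]

exp(z) = [1, 0.3679, 2.718, 2.718]
Sum = 6.804
p = [0.147, 0.0541, 0.3995, 0.3995]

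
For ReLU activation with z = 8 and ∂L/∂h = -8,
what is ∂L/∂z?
∂L/∂z = -8

h = ReLU(8) = 8
Since z > 0: ∂h/∂z = 1
∂L/∂z = ∂L/∂h · ∂h/∂z = -8 × 1 = -8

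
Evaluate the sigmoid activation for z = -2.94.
0.05021

sigmoid(-2.94) = 1/(1 + e^(2.94)) = 1/(1 + 18.92) = 0.05021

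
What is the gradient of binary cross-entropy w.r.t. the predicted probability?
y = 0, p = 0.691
∂L/∂p = 3.236

∂L/∂p = -y/p + (1-y)/(1-p) = 0 + 1/0.309 = 3.236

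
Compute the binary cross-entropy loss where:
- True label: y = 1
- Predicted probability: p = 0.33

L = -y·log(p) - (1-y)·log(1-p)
L = 1.109

L = -1·log(0.33) - 0·log(0.67) = -log(0.33) = 1.109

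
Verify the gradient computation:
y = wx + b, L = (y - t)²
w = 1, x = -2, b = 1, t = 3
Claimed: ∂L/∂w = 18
Incorrect

y = (1)(-2) + 1 = -1
∂L/∂y = 2(y - t) = 2(-1 - 3) = -8
∂y/∂w = x = -2
∂L/∂w = -8 × -2 = 16

Claimed value: 18
Incorrect: The correct gradient is 16.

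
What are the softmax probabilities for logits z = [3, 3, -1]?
p = [0.4955, 0.4955, 0.0091]

exp(z) = [20.09, 20.09, 0.3679]
Sum = 40.54
p = [0.4955, 0.4955, 0.0091]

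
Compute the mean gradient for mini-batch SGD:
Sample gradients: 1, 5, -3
Average gradient = 1

Average = (1/3)(1 + 5 + -3) = 3/3 = 1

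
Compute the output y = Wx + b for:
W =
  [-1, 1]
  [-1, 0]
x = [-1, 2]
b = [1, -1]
y = [4, 0]

Wx = [-1×-1 + 1×2, -1×-1 + 0×2]
   = [3, 1]
y = Wx + b = [3 + 1, 1 + -1] = [4, 0]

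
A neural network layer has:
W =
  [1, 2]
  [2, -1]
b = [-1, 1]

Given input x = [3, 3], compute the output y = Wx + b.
y = [8, 4]

Wx = [1×3 + 2×3, 2×3 + -1×3]
   = [9, 3]
y = Wx + b = [9 + -1, 3 + 1] = [8, 4]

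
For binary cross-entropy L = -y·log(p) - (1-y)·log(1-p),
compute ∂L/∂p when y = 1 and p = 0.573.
∂L/∂p = -1.745

∂L/∂p = -y/p + (1-y)/(1-p) = -1/0.573 + 0 = -1.745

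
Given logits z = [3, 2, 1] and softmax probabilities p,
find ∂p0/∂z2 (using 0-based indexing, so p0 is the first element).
∂p0/∂z2 = -0.05989

p = softmax(z) = [0.6652, 0.2447, 0.09003]
p0 = 0.6652, p2 = 0.09003

∂p0/∂z2 = -p0 × p2 = -0.6652 × 0.09003 = -0.05989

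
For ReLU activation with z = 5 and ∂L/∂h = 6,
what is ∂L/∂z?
∂L/∂z = 6

h = ReLU(5) = 5
Since z > 0: ∂h/∂z = 1
∂L/∂z = ∂L/∂h · ∂h/∂z = 6 × 1 = 6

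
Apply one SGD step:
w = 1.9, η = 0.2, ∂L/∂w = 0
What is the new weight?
w_new = 1.9

w_new = w - η·∂L/∂w = 1.9 - 0.2×(0) = 1.9 - (0) = 1.9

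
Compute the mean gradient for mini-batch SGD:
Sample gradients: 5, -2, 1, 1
Average gradient = 1.25

Average = (1/4)(5 + -2 + 1 + 1) = 5/4 = 1.25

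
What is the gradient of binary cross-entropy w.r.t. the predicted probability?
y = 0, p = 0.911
∂L/∂p = 11.24

∂L/∂p = -y/p + (1-y)/(1-p) = 0 + 1/0.089 = 11.24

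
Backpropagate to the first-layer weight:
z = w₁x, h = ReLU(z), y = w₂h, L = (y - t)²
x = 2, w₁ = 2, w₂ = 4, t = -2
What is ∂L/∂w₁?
∂L/∂w₁ = 288

Forward pass:
z = w₁x = 2×2 = 4
h = ReLU(4) = 4
y = w₂h = 4×4 = 16

Backward pass:
∂L/∂y = 2(y - t) = 2(16 - -2) = 36
∂y/∂h = w₂ = 4
∂h/∂z = 1 (ReLU derivative)
∂z/∂w₁ = x = 2

∂L/∂w₁ = 36 × 4 × 1 × 2 = 288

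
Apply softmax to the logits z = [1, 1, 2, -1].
p = [0.206, 0.206, 0.5601, 0.0279]

exp(z) = [2.718, 2.718, 7.389, 0.3679]
Sum = 13.19
p = [0.206, 0.206, 0.5601, 0.0279]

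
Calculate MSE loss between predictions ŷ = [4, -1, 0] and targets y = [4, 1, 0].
MSE = 1.333

MSE = (1/3)((4-4)² + (-1-1)² + (0-0)²) = (1/3)(0 + 4 + 0) = 1.333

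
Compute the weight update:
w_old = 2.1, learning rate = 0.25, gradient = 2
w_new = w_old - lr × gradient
w_new = 1.6

w_new = w - η·∂L/∂w = 2.1 - 0.25×(2) = 2.1 - (0.5) = 1.6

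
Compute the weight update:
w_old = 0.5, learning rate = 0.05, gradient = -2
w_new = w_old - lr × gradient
w_new = 0.6

w_new = w - η·∂L/∂w = 0.5 - 0.05×(-2) = 0.5 - (-0.1) = 0.6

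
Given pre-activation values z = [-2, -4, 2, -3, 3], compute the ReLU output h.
h = [0, 0, 2, 0, 3]

ReLU applied element-wise: max(0,-2)=0, max(0,-4)=0, max(0,2)=2, max(0,-3)=0, max(0,3)=3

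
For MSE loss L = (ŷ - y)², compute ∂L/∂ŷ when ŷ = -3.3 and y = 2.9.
∂L/∂ŷ = -12.4

∂L/∂ŷ = 2(ŷ - y) = 2(-3.3 - 2.9) = 2(-6.2) = -12.4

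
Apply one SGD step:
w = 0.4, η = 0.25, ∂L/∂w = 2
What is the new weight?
w_new = -0.1

w_new = w - η·∂L/∂w = 0.4 - 0.25×(2) = 0.4 - (0.5) = -0.1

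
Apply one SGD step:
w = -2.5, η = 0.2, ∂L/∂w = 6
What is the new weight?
w_new = -3.7

w_new = w - η·∂L/∂w = -2.5 - 0.2×(6) = -2.5 - (1.2) = -3.7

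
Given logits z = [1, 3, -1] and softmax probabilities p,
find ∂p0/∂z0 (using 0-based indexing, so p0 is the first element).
∂p0/∂z0 = 0.1035

p = softmax(z) = [0.1173, 0.8668, 0.01588]
p0 = 0.1173

∂p0/∂z0 = p0(1 - p0) = 0.1173 × (1 - 0.1173) = 0.1035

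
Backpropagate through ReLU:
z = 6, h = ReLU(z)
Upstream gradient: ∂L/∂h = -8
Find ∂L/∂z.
∂L/∂z = -8

h = ReLU(6) = 6
Since z > 0: ∂h/∂z = 1
∂L/∂z = ∂L/∂h · ∂h/∂z = -8 × 1 = -8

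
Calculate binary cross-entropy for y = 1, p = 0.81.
L = 0.2107

L = -1·log(0.81) - 0·log(0.19) = -log(0.81) = 0.2107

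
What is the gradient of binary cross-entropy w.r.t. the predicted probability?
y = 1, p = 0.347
∂L/∂p = -2.882

∂L/∂p = -y/p + (1-y)/(1-p) = -1/0.347 + 0 = -2.882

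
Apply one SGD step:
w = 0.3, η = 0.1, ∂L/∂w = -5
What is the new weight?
w_new = 0.8

w_new = w - η·∂L/∂w = 0.3 - 0.1×(-5) = 0.3 - (-0.5) = 0.8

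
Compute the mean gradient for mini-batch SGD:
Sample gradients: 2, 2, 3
Average gradient = 2.333

Average = (1/3)(2 + 2 + 3) = 7/3 = 2.333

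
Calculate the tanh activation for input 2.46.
0.9855

tanh(2.46) = (e^(2.46) - e^(-2.46))/(e^(2.46) + e^(-2.46)) = 0.9855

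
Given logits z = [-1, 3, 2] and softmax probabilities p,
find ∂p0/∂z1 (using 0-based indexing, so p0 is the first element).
∂p0/∂z1 = -0.009532

p = softmax(z) = [0.01321, 0.7214, 0.2654]
p0 = 0.01321, p1 = 0.7214

∂p0/∂z1 = -p0 × p1 = -0.01321 × 0.7214 = -0.009532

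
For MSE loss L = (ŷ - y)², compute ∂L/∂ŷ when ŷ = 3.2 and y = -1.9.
∂L/∂ŷ = 10.2

∂L/∂ŷ = 2(ŷ - y) = 2(3.2 - -1.9) = 2(5.1) = 10.2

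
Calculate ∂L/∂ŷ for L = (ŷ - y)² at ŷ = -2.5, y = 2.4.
∂L/∂ŷ = -9.8

∂L/∂ŷ = 2(ŷ - y) = 2(-2.5 - 2.4) = 2(-4.9) = -9.8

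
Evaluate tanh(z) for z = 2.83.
0.9931

tanh(2.83) = (e^(2.83) - e^(-2.83))/(e^(2.83) + e^(-2.83)) = 0.9931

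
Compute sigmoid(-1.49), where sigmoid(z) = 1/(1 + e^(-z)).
0.1839

sigmoid(-1.49) = 1/(1 + e^(1.49)) = 1/(1 + 4.437) = 0.1839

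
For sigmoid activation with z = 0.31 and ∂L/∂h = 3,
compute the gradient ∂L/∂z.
∂L/∂z = 0.7323

σ(0.31) = 0.5769
σ'(0.31) = σ(0.31)(1 - σ(0.31)) = 0.5769 × 0.4231 = 0.2441
∂L/∂z = ∂L/∂h · σ'(z) = 3 × 0.2441 = 0.7323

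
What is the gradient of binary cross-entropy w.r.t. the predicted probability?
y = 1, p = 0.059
∂L/∂p = -16.95

∂L/∂p = -y/p + (1-y)/(1-p) = -1/0.059 + 0 = -16.95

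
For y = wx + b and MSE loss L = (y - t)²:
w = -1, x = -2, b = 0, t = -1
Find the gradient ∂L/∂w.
∂L/∂w = -12

y = wx + b = (-1)(-2) + 0 = 2
∂L/∂y = 2(y - t) = 2(2 - -1) = 6
∂y/∂w = x = -2
∂L/∂w = ∂L/∂y · ∂y/∂w = 6 × -2 = -12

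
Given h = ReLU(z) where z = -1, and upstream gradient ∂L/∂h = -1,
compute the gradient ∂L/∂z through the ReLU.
∂L/∂z = 0

h = ReLU(-1) = 0
Since z < 0: ∂h/∂z = 0
∂L/∂z = ∂L/∂h · ∂h/∂z = -1 × 0 = 0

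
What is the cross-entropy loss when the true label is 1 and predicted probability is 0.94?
L = 0.06188

L = -1·log(0.94) - 0·log(0.06) = -log(0.94) = 0.06188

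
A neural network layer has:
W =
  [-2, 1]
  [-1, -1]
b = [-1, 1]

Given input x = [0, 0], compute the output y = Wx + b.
y = [-1, 1]

Wx = [-2×0 + 1×0, -1×0 + -1×0]
   = [0, 0]
y = Wx + b = [0 + -1, 0 + 1] = [-1, 1]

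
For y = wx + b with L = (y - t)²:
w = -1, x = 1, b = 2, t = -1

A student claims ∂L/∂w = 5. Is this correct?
Incorrect

y = (-1)(1) + 2 = 1
∂L/∂y = 2(y - t) = 2(1 - -1) = 4
∂y/∂w = x = 1
∂L/∂w = 4 × 1 = 4

Claimed value: 5
Incorrect: The correct gradient is 4.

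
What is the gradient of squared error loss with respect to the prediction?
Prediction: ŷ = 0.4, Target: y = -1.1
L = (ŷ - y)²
∂L/∂ŷ = 3.0

∂L/∂ŷ = 2(ŷ - y) = 2(0.4 - -1.1) = 2(1.5) = 3.0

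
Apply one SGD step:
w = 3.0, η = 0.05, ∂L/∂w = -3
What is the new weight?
w_new = 3.15

w_new = w - η·∂L/∂w = 3.0 - 0.05×(-3) = 3.0 - (-0.15) = 3.15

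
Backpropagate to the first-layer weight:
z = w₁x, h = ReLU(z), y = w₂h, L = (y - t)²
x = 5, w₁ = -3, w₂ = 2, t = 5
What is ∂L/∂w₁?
∂L/∂w₁ = 0

Forward pass:
z = w₁x = -3×5 = -15
h = ReLU(-15) = 0
y = w₂h = 2×0 = 0

Backward pass:
∂L/∂y = 2(y - t) = 2(0 - 5) = -10
∂y/∂h = w₂ = 2
∂h/∂z = 0 (ReLU derivative)
∂z/∂w₁ = x = 5

∂L/∂w₁ = -10 × 2 × 0 × 5 = 0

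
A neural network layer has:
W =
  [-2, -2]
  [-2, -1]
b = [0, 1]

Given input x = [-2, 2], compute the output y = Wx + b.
y = [0, 3]

Wx = [-2×-2 + -2×2, -2×-2 + -1×2]
   = [0, 2]
y = Wx + b = [0 + 0, 2 + 1] = [0, 3]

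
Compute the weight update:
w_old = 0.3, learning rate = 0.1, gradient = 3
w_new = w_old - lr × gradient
w_new = 0

w_new = w - η·∂L/∂w = 0.3 - 0.1×(3) = 0.3 - (0.3) = 0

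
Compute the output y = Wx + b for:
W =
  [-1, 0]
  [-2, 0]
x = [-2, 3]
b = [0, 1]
y = [2, 5]

Wx = [-1×-2 + 0×3, -2×-2 + 0×3]
   = [2, 4]
y = Wx + b = [2 + 0, 4 + 1] = [2, 5]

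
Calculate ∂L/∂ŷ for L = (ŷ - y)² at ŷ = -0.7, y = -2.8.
∂L/∂ŷ = 4.2

∂L/∂ŷ = 2(ŷ - y) = 2(-0.7 - -2.8) = 2(2.1) = 4.2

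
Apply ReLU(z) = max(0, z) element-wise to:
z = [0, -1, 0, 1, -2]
h = [0, 0, 0, 1, 0]

ReLU applied element-wise: max(0,0)=0, max(0,-1)=0, max(0,0)=0, max(0,1)=1, max(0,-2)=0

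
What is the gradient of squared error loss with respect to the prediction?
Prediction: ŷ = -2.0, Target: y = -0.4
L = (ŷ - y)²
∂L/∂ŷ = -3.2

∂L/∂ŷ = 2(ŷ - y) = 2(-2.0 - -0.4) = 2(-1.6) = -3.2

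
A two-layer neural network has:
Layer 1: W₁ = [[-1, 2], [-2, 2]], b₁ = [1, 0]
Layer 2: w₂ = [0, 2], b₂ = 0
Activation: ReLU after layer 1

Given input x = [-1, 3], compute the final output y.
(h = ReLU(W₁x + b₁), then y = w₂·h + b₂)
y = 16

Layer 1 pre-activation: z₁ = [8, 8]
After ReLU: h = [8, 8]
Layer 2 output: y = 0×8 + 2×8 + 0 = 16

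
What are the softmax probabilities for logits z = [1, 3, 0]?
p = [0.1142, 0.8438, 0.042]

exp(z) = [2.718, 20.09, 1]
Sum = 23.8
p = [0.1142, 0.8438, 0.042]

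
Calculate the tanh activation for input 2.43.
0.9846

tanh(2.43) = (e^(2.43) - e^(-2.43))/(e^(2.43) + e^(-2.43)) = 0.9846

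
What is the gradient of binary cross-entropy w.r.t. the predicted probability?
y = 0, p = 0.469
∂L/∂p = 1.883

∂L/∂p = -y/p + (1-y)/(1-p) = 0 + 1/0.531 = 1.883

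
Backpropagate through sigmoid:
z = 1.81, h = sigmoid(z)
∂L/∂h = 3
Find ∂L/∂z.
∂L/∂z = 0.3626

σ(1.81) = 0.8594
σ'(1.81) = σ(1.81)(1 - σ(1.81)) = 0.8594 × 0.1406 = 0.1209
∂L/∂z = ∂L/∂h · σ'(z) = 3 × 0.1209 = 0.3626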